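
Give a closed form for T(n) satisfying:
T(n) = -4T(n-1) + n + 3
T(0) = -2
First-order linear with linear forcing.
Homogeneous solution: T_h(n) = A·(-4)^n.
Try particular T_p(n) = pn + q. Substituting:
  pn + q = -4(p(n-1) + q) + n + 3.
Matching the n-coefficient: p = -4p + 1 ⇒ p = \frac{1}{5}.
Matching constants: q = 4p - 4q + 3 ⇒ q = \frac{19}{25}.
General: T(n) = A·(-4)^n + \frac{n}{5} + \frac{19}{25}.
Apply T(0) = -2: A + \frac{19}{25} = -2 ⇒ A = - \frac{69}{25}.
So T(n) = - \frac{69 \left(-4\right)^{n}}{25} + \frac{n}{5} + \frac{19}{25}.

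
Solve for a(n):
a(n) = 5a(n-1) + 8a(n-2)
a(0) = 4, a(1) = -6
Characteristic equation: x² - 5x - 8 = 0.
Discriminant Δ = (5)² + 4·(8) = 57.
Roots r₁,₂ = (5 ± √57)/2, so r₁ = \frac{5}{2} + \frac{\sqrt{57}}{2}, r₂ = \frac{5}{2} - \frac{\sqrt{57}}{2}.
General solution: a(n) = A·r₁^n + B·r₂^n.
From the initial conditions, A + B = 4 and r₁A + r₂B = -6.
Since r₁ - r₂ = √57: A = (-6 - (4)r₂)/√57 = 2 - \frac{16 \sqrt{57}}{57}, and B = 4 - A = 2 + \frac{16 \sqrt{57}}{57}.
So a(n) = \left(2 - \frac{16 \sqrt{57}}{57}\right)\left(\frac{5}{2} + \frac{\sqrt{57}}{2}\right)^n + \left(2 + \frac{16 \sqrt{57}}{57}\right)\left(\frac{5}{2} - \frac{\sqrt{57}}{2}\right)^n.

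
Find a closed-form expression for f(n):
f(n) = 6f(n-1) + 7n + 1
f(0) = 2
First-order linear with linear forcing.
Homogeneous solution: f_h(n) = A·(6)^n.
Try particular f_p(n) = pn + q. Substituting:
  pn + q = 6(p(n-1) + q) + 7n + 1.
Matching the n-coefficient: p = 6p + 7 ⇒ p = - \frac{7}{5}.
Matching constants: q = -6p + 6q + 1 ⇒ q = - \frac{47}{25}.
General: f(n) = A·(6)^n - \frac{7 n}{5} - \frac{47}{25}.
Apply f(0) = 2: A - \frac{47}{25} = 2 ⇒ A = \frac{97}{25}.
So f(n) = \frac{97 \cdot 6^{n}}{25} - \frac{7 n}{5} - \frac{47}{25}.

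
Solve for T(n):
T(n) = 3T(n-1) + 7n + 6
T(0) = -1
First-order linear with linear forcing.
Homogeneous solution: T_h(n) = A·(3)^n.
Try particular T_p(n) = pn + q. Substituting:
  pn + q = 3(p(n-1) + q) + 7n + 6.
Matching the n-coefficient: p = 3p + 7 ⇒ p = - \frac{7}{2}.
Matching constants: q = -3p + 3q + 6 ⇒ q = - \frac{33}{4}.
General: T(n) = A·(3)^n - \frac{7 n}{2} - \frac{33}{4}.
Apply T(0) = -1: A - \frac{33}{4} = -1 ⇒ A = \frac{29}{4}.
So T(n) = \frac{29 \cdot 3^{n}}{4} - \frac{7 n}{2} - \frac{33}{4}.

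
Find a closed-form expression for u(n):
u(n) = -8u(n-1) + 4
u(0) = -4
First-order linear non-homogeneous.
Homogeneous solution: u_h(n) = A·(-8)^n.
Try constant particular solution u_p = K: K = -8K + 4 ⇒ K = \frac{4}{9}.
General: u(n) = A·(-8)^n + \frac{4}{9}.
Apply u(0) = -4: A + \frac{4}{9} = -4 ⇒ A = - \frac{40}{9}.
So u(n) = \frac{4}{9} - \frac{40 \left(-8\right)^{n}}{9}.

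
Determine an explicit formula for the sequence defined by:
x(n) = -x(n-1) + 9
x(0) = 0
First-order linear non-homogeneous.
Homogeneous solution: x_h(n) = A·(-1)^n.
Try constant particular solution x_p = K: K = -K + 9 ⇒ K = \frac{9}{2}.
General: x(n) = A·(-1)^n + \frac{9}{2}.
Apply x(0) = 0: A + \frac{9}{2} = 0 ⇒ A = - \frac{9}{2}.
So x(n) = \frac{9}{2} - \frac{9 \left(-1\right)^{n}}{2}.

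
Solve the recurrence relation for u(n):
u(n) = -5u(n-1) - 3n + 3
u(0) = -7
First-order linear with linear forcing.
Homogeneous solution: u_h(n) = A·(-5)^n.
Try particular u_p(n) = pn + q. Substituting:
  pn + q = -5(p(n-1) + q) - 3n + 3.
Matching the n-coefficient: p = -5p - 3 ⇒ p = - \frac{1}{2}.
Matching constants: q = 5p - 5q + 3 ⇒ q = \frac{1}{12}.
General: u(n) = A·(-5)^n - \frac{n}{2} + \frac{1}{12}.
Apply u(0) = -7: A + \frac{1}{12} = -7 ⇒ A = - \frac{85}{12}.
So u(n) = - \frac{85 \left(-5\right)^{n}}{12} - \frac{n}{2} + \frac{1}{12}.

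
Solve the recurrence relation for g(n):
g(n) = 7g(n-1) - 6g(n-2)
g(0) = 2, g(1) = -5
Characteristic equation: x² - 7x + 6 = 0, which factors as (x - (1))(x - (6)) = 0.
Roots r₁ = 1, r₂ = 6 (distinct).
General solution: g(n) = A·(1)^n + B·(6)^n.
From g(0) = 2: A + B = 2.
From g(1) = -5: A + 6B = -5.
Solving: A = \frac{17}{5}, B = - \frac{7}{5}.
So g(n) = \frac{17}{5} - \frac{7 \cdot 6^{n}}{5}.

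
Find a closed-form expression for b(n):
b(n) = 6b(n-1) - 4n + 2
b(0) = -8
First-order linear with linear forcing.
Homogeneous solution: b_h(n) = A·(6)^n.
Try particular b_p(n) = pn + q. Substituting:
  pn + q = 6(p(n-1) + q) - 4n + 2.
Matching the n-coefficient: p = 6p - 4 ⇒ p = \frac{4}{5}.
Matching constants: q = -6p + 6q + 2 ⇒ q = \frac{14}{25}.
General: b(n) = A·(6)^n + \frac{4 n}{5} + \frac{14}{25}.
Apply b(0) = -8: A + \frac{14}{25} = -8 ⇒ A = - \frac{214}{25}.
So b(n) = - \frac{214 \cdot 6^{n}}{25} + \frac{4 n}{5} + \frac{14}{25}.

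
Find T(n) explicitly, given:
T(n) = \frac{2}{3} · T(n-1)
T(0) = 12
Pure geometric recurrence with ratio \frac{2}{3}.
By induction T(n) = T(0) · (\frac{2}{3})^n = 12 \left(\frac{2}{3}\right)^{n}.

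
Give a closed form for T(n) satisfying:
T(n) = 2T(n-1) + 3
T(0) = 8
First-order linear non-homogeneous.
Homogeneous solution: T_h(n) = A·(2)^n.
Try constant particular solution T_p = K: K = 2K + 3 ⇒ K = -3.
General: T(n) = A·(2)^n - 3.
Apply T(0) = 8: A - 3 = 8 ⇒ A = 11.
So T(n) = 11 \cdot 2^{n} - 3.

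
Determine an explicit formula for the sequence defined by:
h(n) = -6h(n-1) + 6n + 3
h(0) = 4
First-order linear with linear forcing.
Homogeneous solution: h_h(n) = A·(-6)^n.
Try particular h_p(n) = pn + q. Substituting:
  pn + q = -6(p(n-1) + q) + 6n + 3.
Matching the n-coefficient: p = -6p + 6 ⇒ p = \frac{6}{7}.
Matching constants: q = 6p - 6q + 3 ⇒ q = \frac{57}{49}.
General: h(n) = A·(-6)^n + \frac{6 n}{7} + \frac{57}{49}.
Apply h(0) = 4: A + \frac{57}{49} = 4 ⇒ A = \frac{139}{49}.
So h(n) = \frac{139 \left(-6\right)^{n}}{49} + \frac{6 n}{7} + \frac{57}{49}.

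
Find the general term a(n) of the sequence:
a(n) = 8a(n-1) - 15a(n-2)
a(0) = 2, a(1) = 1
Characteristic equation: x² - 8x + 15 = 0, which factors as (x - (3))(x - (5)) = 0.
Roots r₁ = 3, r₂ = 5 (distinct).
General solution: a(n) = A·(3)^n + B·(5)^n.
From a(0) = 2: A + B = 2.
From a(1) = 1: 3A + 5B = 1.
Solving: A = \frac{9}{2}, B = - \frac{5}{2}.
So a(n) = \frac{9 \cdot 3^{n}}{2} - \frac{5 \cdot 5^{n}}{2}.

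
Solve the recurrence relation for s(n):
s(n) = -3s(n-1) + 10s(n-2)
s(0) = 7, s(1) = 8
Characteristic equation: x² + 3x - 10 = 0, which factors as (x - (2))(x - (-5)) = 0.
Roots r₁ = 2, r₂ = -5 (distinct).
General solution: s(n) = A·(2)^n + B·(-5)^n.
From s(0) = 7: A + B = 7.
From s(1) = 8: 2A - 5B = 8.
Solving: A = \frac{43}{7}, B = \frac{6}{7}.
So s(n) = \frac{6 \left(-5\right)^{n}}{7} + \frac{43 \cdot 2^{n}}{7}.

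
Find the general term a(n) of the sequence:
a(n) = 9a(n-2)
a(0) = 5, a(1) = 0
Characteristic equation: x² - 9 = 0, which factors as (x - (-3))(x - (3)) = 0.
Roots r₁ = -3, r₂ = 3 (distinct).
General solution: a(n) = A·(-3)^n + B·(3)^n.
From a(0) = 5: A + B = 5.
From a(1) = 0: -3A + 3B = 0.
Solving: A = \frac{5}{2}, B = \frac{5}{2}.
So a(n) = \frac{5 \left(-3\right)^{n}}{2} + \frac{5 \cdot 3^{n}}{2}.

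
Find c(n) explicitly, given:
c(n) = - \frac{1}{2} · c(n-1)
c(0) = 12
Pure geometric recurrence with ratio - \frac{1}{2}.
By induction c(n) = c(0) · (- \frac{1}{2})^n = 12 \left(- \frac{1}{2}\right)^{n}.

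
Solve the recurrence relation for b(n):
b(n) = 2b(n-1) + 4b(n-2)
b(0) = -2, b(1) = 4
Characteristic equation: x² - 2x - 4 = 0.
Discriminant Δ = (2)² + 4·(4) = 20.
Roots r₁,₂ = (2 ± √20)/2, so r₁ = 1 + \sqrt{5}, r₂ = 1 - \sqrt{5}.
General solution: b(n) = A·r₁^n + B·r₂^n.
From the initial conditions, A + B = -2 and r₁A + r₂B = 4.
Since r₁ - r₂ = √20: A = (4 - (-2)r₂)/√20 = -1 + \frac{3 \sqrt{5}}{5}, and B = -2 - A = - \frac{3 \sqrt{5}}{5} - 1.
So b(n) = \left(-1 + \frac{3 \sqrt{5}}{5}\right)\left(1 + \sqrt{5}\right)^n + \left(- \frac{3 \sqrt{5}}{5} - 1\right)\left(1 - \sqrt{5}\right)^n.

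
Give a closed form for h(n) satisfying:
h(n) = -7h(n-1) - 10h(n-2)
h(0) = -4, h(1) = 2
Characteristic equation: x² + 7x + 10 = 0, which factors as (x - (-5))(x - (-2)) = 0.
Roots r₁ = -5, r₂ = -2 (distinct).
General solution: h(n) = A·(-5)^n + B·(-2)^n.
From h(0) = -4: A + B = -4.
From h(1) = 2: -5A - 2B = 2.
Solving: A = 2, B = -6.
So h(n) = - 6 \left(-2\right)^{n} + 2 \left(-5\right)^{n}.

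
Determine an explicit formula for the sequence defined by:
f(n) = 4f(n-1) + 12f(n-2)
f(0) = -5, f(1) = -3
Characteristic equation: x² - 4x - 12 = 0, which factors as (x - (6))(x - (-2)) = 0.
Roots r₁ = 6, r₂ = -2 (distinct).
General solution: f(n) = A·(6)^n + B·(-2)^n.
From f(0) = -5: A + B = -5.
From f(1) = -3: 6A - 2B = -3.
Solving: A = - \frac{13}{8}, B = - \frac{27}{8}.
So f(n) = - \frac{27 \left(-2\right)^{n}}{8} - \frac{13 \cdot 6^{n}}{8}.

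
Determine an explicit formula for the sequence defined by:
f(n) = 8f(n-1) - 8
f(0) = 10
First-order linear non-homogeneous.
Homogeneous solution: f_h(n) = A·(8)^n.
Try constant particular solution f_p = K: K = 8K - 8 ⇒ K = \frac{8}{7}.
General: f(n) = A·(8)^n + \frac{8}{7}.
Apply f(0) = 10: A + \frac{8}{7} = 10 ⇒ A = \frac{62}{7}.
So f(n) = \frac{62 \cdot 8^{n}}{7} + \frac{8}{7}.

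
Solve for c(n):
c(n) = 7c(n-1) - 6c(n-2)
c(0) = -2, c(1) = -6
Characteristic equation: x² - 7x + 6 = 0, which factors as (x - (1))(x - (6)) = 0.
Roots r₁ = 1, r₂ = 6 (distinct).
General solution: c(n) = A·(1)^n + B·(6)^n.
From c(0) = -2: A + B = -2.
From c(1) = -6: A + 6B = -6.
Solving: A = - \frac{6}{5}, B = - \frac{4}{5}.
So c(n) = - \frac{4 \cdot 6^{n}}{5} - \frac{6}{5}.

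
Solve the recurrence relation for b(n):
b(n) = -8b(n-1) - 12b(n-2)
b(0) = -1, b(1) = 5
Characteristic equation: x² + 8x + 12 = 0, which factors as (x - (-6))(x - (-2)) = 0.
Roots r₁ = -6, r₂ = -2 (distinct).
General solution: b(n) = A·(-6)^n + B·(-2)^n.
From b(0) = -1: A + B = -1.
From b(1) = 5: -6A - 2B = 5.
Solving: A = - \frac{3}{4}, B = - \frac{1}{4}.
So b(n) = - \frac{\left(-2\right)^{n}}{4} - \frac{3 \left(-6\right)^{n}}{4}.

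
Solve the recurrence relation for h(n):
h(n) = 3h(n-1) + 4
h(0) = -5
First-order linear non-homogeneous.
Homogeneous solution: h_h(n) = A·(3)^n.
Try constant particular solution h_p = K: K = 3K + 4 ⇒ K = -2.
General: h(n) = A·(3)^n - 2.
Apply h(0) = -5: A - 2 = -5 ⇒ A = -3.
So h(n) = - 3 \cdot 3^{n} - 2.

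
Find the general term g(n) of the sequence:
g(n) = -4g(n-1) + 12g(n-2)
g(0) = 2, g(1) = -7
Characteristic equation: x² + 4x - 12 = 0, which factors as (x - (2))(x - (-6)) = 0.
Roots r₁ = 2, r₂ = -6 (distinct).
General solution: g(n) = A·(2)^n + B·(-6)^n.
From g(0) = 2: A + B = 2.
From g(1) = -7: 2A - 6B = -7.
Solving: A = \frac{5}{8}, B = \frac{11}{8}.
So g(n) = \frac{11 \left(-6\right)^{n}}{8} + \frac{5 \cdot 2^{n}}{8}.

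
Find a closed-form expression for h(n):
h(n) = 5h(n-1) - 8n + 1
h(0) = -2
First-order linear with linear forcing.
Homogeneous solution: h_h(n) = A·(5)^n.
Try particular h_p(n) = pn + q. Substituting:
  pn + q = 5(p(n-1) + q) - 8n + 1.
Matching the n-coefficient: p = 5p - 8 ⇒ p = 2.
Matching constants: q = -5p + 5q + 1 ⇒ q = \frac{9}{4}.
General: h(n) = A·(5)^n + 2 n + \frac{9}{4}.
Apply h(0) = -2: A + \frac{9}{4} = -2 ⇒ A = - \frac{17}{4}.
So h(n) = - \frac{17 \cdot 5^{n}}{4} + 2 n + \frac{9}{4}.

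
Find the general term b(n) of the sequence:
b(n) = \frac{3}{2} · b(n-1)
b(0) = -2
Pure geometric recurrence with ratio \frac{3}{2}.
By induction b(n) = b(0) · (\frac{3}{2})^n = - 2 \left(\frac{3}{2}\right)^{n}.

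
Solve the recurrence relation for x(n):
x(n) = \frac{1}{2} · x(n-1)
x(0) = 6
Pure geometric recurrence with ratio \frac{1}{2}.
By induction x(n) = x(0) · (\frac{1}{2})^n = 6 \cdot 2^{- n}.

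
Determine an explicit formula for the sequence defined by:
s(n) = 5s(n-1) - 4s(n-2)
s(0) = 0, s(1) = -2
Characteristic equation: x² - 5x + 4 = 0, which factors as (x - (1))(x - (4)) = 0.
Roots r₁ = 1, r₂ = 4 (distinct).
General solution: s(n) = A·(1)^n + B·(4)^n.
From s(0) = 0: A + B = 0.
From s(1) = -2: A + 4B = -2.
Solving: A = \frac{2}{3}, B = - \frac{2}{3}.
So s(n) = \frac{2}{3} - \frac{2 \cdot 4^{n}}{3}.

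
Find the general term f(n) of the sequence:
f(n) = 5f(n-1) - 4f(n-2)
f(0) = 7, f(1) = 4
Characteristic equation: x² - 5x + 4 = 0, which factors as (x - (4))(x - (1)) = 0.
Roots r₁ = 4, r₂ = 1 (distinct).
General solution: f(n) = A·(4)^n + B·(1)^n.
From f(0) = 7: A + B = 7.
From f(1) = 4: 4A + B = 4.
Solving: A = -1, B = 8.
So f(n) = 8 - 4^{n}.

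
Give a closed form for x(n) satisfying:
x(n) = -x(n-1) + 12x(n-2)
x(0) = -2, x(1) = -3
Characteristic equation: x² + x - 12 = 0, which factors as (x - (3))(x - (-4)) = 0.
Roots r₁ = 3, r₂ = -4 (distinct).
General solution: x(n) = A·(3)^n + B·(-4)^n.
From x(0) = -2: A + B = -2.
From x(1) = -3: 3A - 4B = -3.
Solving: A = - \frac{11}{7}, B = - \frac{3}{7}.
So x(n) = - \frac{3 \left(-4\right)^{n}}{7} - \frac{11 \cdot 3^{n}}{7}.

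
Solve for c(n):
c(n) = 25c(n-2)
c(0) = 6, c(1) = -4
Characteristic equation: x² - 25 = 0, which factors as (x - (-5))(x - (5)) = 0.
Roots r₁ = -5, r₂ = 5 (distinct).
General solution: c(n) = A·(-5)^n + B·(5)^n.
From c(0) = 6: A + B = 6.
From c(1) = -4: -5A + 5B = -4.
Solving: A = \frac{17}{5}, B = \frac{13}{5}.
So c(n) = \frac{17 \left(-5\right)^{n}}{5} + \frac{13 \cdot 5^{n}}{5}.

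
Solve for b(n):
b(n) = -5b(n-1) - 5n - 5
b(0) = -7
First-order linear with linear forcing.
Homogeneous solution: b_h(n) = A·(-5)^n.
Try particular b_p(n) = pn + q. Substituting:
  pn + q = -5(p(n-1) + q) - 5n - 5.
Matching the n-coefficient: p = -5p - 5 ⇒ p = - \frac{5}{6}.
Matching constants: q = 5p - 5q - 5 ⇒ q = - \frac{55}{36}.
General: b(n) = A·(-5)^n - \frac{5 n}{6} - \frac{55}{36}.
Apply b(0) = -7: A - \frac{55}{36} = -7 ⇒ A = - \frac{197}{36}.
So b(n) = - \frac{197 \left(-5\right)^{n}}{36} - \frac{5 n}{6} - \frac{55}{36}.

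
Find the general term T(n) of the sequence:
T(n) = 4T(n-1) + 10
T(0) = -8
First-order linear non-homogeneous.
Homogeneous solution: T_h(n) = A·(4)^n.
Try constant particular solution T_p = K: K = 4K + 10 ⇒ K = - \frac{10}{3}.
General: T(n) = A·(4)^n - \frac{10}{3}.
Apply T(0) = -8: A - \frac{10}{3} = -8 ⇒ A = - \frac{14}{3}.
So T(n) = - \frac{14 \cdot 4^{n}}{3} - \frac{10}{3}.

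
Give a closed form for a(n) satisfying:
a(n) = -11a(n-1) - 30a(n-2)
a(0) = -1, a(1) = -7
Characteristic equation: x² + 11x + 30 = 0, which factors as (x - (-6))(x - (-5)) = 0.
Roots r₁ = -6, r₂ = -5 (distinct).
General solution: a(n) = A·(-6)^n + B·(-5)^n.
From a(0) = -1: A + B = -1.
From a(1) = -7: -6A - 5B = -7.
Solving: A = 12, B = -13.
So a(n) = - 13 \left(-5\right)^{n} + 12 \left(-6\right)^{n}.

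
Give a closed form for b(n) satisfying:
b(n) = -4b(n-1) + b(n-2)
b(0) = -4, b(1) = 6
Characteristic equation: x² + 4x - 1 = 0.
Discriminant Δ = (-4)² + 4·(1) = 20.
Roots r₁,₂ = (-4 ± √20)/2, so r₁ = -2 + \sqrt{5}, r₂ = - \sqrt{5} - 2.
General solution: b(n) = A·r₁^n + B·r₂^n.
From the initial conditions, A + B = -4 and r₁A + r₂B = 6.
Since r₁ - r₂ = √20: A = (6 - (-4)r₂)/√20 = -2 - \frac{\sqrt{5}}{5}, and B = -4 - A = -2 + \frac{\sqrt{5}}{5}.
So b(n) = \left(-2 - \frac{\sqrt{5}}{5}\right)\left(-2 + \sqrt{5}\right)^n + \left(-2 + \frac{\sqrt{5}}{5}\right)\left(- \sqrt{5} - 2\right)^n.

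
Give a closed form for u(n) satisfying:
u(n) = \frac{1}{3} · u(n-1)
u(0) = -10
Pure geometric recurrence with ratio \frac{1}{3}.
By induction u(n) = u(0) · (\frac{1}{3})^n = - 10 \cdot 3^{- n}.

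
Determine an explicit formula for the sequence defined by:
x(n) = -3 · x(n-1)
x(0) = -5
Pure geometric recurrence with ratio -3.
By induction x(n) = x(0) · (-3)^n = - 5 \left(-3\right)^{n}.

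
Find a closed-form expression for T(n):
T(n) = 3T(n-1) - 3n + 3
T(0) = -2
First-order linear with linear forcing.
Homogeneous solution: T_h(n) = A·(3)^n.
Try particular T_p(n) = pn + q. Substituting:
  pn + q = 3(p(n-1) + q) - 3n + 3.
Matching the n-coefficient: p = 3p - 3 ⇒ p = \frac{3}{2}.
Matching constants: q = -3p + 3q + 3 ⇒ q = \frac{3}{4}.
General: T(n) = A·(3)^n + \frac{3 n}{2} + \frac{3}{4}.
Apply T(0) = -2: A + \frac{3}{4} = -2 ⇒ A = - \frac{11}{4}.
So T(n) = - \frac{11 \cdot 3^{n}}{4} + \frac{3 n}{2} + \frac{3}{4}.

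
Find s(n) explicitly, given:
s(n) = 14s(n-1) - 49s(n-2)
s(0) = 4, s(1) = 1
Characteristic equation: x² - 14x + 49 = 0, which is (x - (7))².
Repeated root r = 7.
General solution: s(n) = (A + Bn)·(7)^n.
From s(0) = 4: A = 4.
From s(1) = 1: (A + B)·(7) = 1 ⇒ B = - \frac{27}{7}.
So s(n) = \left(4 - \frac{27 n}{7}\right) \cdot (7)^n.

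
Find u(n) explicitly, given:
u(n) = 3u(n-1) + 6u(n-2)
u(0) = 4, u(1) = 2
Characteristic equation: x² - 3x - 6 = 0.
Discriminant Δ = (3)² + 4·(6) = 33.
Roots r₁,₂ = (3 ± √33)/2, so r₁ = \frac{3}{2} + \frac{\sqrt{33}}{2}, r₂ = \frac{3}{2} - \frac{\sqrt{33}}{2}.
General solution: u(n) = A·r₁^n + B·r₂^n.
From the initial conditions, A + B = 4 and r₁A + r₂B = 2.
Since r₁ - r₂ = √33: A = (2 - (4)r₂)/√33 = 2 - \frac{4 \sqrt{33}}{33}, and B = 4 - A = \frac{4 \sqrt{33}}{33} + 2.
So u(n) = \left(2 - \frac{4 \sqrt{33}}{33}\right)\left(\frac{3}{2} + \frac{\sqrt{33}}{2}\right)^n + \left(\frac{4 \sqrt{33}}{33} + 2\right)\left(\frac{3}{2} - \frac{\sqrt{33}}{2}\right)^n.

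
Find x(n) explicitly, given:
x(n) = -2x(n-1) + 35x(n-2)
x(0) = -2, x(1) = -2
Characteristic equation: x² + 2x - 35 = 0, which factors as (x - (-7))(x - (5)) = 0.
Roots r₁ = -7, r₂ = 5 (distinct).
General solution: x(n) = A·(-7)^n + B·(5)^n.
From x(0) = -2: A + B = -2.
From x(1) = -2: -7A + 5B = -2.
Solving: A = - \frac{2}{3}, B = - \frac{4}{3}.
So x(n) = - \frac{2 \left(-7\right)^{n}}{3} - \frac{4 \cdot 5^{n}}{3}.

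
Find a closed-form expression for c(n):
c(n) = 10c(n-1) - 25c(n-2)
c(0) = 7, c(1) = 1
Characteristic equation: x² - 10x + 25 = 0, which is (x - (5))².
Repeated root r = 5.
General solution: c(n) = (A + Bn)·(5)^n.
From c(0) = 7: A = 7.
From c(1) = 1: (A + B)·(5) = 1 ⇒ B = - \frac{34}{5}.
So c(n) = \left(7 - \frac{34 n}{5}\right) \cdot (5)^n.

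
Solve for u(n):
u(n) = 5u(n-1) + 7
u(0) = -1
First-order linear non-homogeneous.
Homogeneous solution: u_h(n) = A·(5)^n.
Try constant particular solution u_p = K: K = 5K + 7 ⇒ K = - \frac{7}{4}.
General: u(n) = A·(5)^n - \frac{7}{4}.
Apply u(0) = -1: A - \frac{7}{4} = -1 ⇒ A = \frac{3}{4}.
So u(n) = \frac{3 \cdot 5^{n}}{4} - \frac{7}{4}.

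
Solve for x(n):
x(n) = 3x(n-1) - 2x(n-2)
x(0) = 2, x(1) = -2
Characteristic equation: x² - 3x + 2 = 0, which factors as (x - (1))(x - (2)) = 0.
Roots r₁ = 1, r₂ = 2 (distinct).
General solution: x(n) = A·(1)^n + B·(2)^n.
From x(0) = 2: A + B = 2.
From x(1) = -2: A + 2B = -2.
Solving: A = 6, B = -4.
So x(n) = 6 - 4 \cdot 2^{n}.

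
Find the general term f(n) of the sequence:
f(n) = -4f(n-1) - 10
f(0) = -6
First-order linear non-homogeneous.
Homogeneous solution: f_h(n) = A·(-4)^n.
Try constant particular solution f_p = K: K = -4K - 10 ⇒ K = -2.
General: f(n) = A·(-4)^n - 2.
Apply f(0) = -6: A - 2 = -6 ⇒ A = -4.
So f(n) = - 4 \left(-4\right)^{n} - 2.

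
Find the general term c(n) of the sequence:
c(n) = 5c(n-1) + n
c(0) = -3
First-order linear with linear forcing.
Homogeneous solution: c_h(n) = A·(5)^n.
Try particular c_p(n) = pn + q. Substituting:
  pn + q = 5(p(n-1) + q) + n.
Matching the n-coefficient: p = 5p + 1 ⇒ p = - \frac{1}{4}.
Matching constants: q = -5p + 5q ⇒ q = - \frac{5}{16}.
General: c(n) = A·(5)^n - \frac{n}{4} - \frac{5}{16}.
Apply c(0) = -3: A - \frac{5}{16} = -3 ⇒ A = - \frac{43}{16}.
So c(n) = - \frac{43 \cdot 5^{n}}{16} - \frac{n}{4} - \frac{5}{16}.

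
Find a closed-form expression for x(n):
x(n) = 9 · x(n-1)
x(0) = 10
Pure geometric recurrence with ratio 9.
By induction x(n) = x(0) · (9)^n = 10 \cdot 9^{n}.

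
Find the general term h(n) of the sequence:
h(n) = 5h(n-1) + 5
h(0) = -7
First-order linear non-homogeneous.
Homogeneous solution: h_h(n) = A·(5)^n.
Try constant particular solution h_p = K: K = 5K + 5 ⇒ K = - \frac{5}{4}.
General: h(n) = A·(5)^n - \frac{5}{4}.
Apply h(0) = -7: A - \frac{5}{4} = -7 ⇒ A = - \frac{23}{4}.
So h(n) = - \frac{23 \cdot 5^{n}}{4} - \frac{5}{4}.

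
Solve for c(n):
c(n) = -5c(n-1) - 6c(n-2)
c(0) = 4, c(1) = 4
Characteristic equation: x² + 5x + 6 = 0, which factors as (x - (-3))(x - (-2)) = 0.
Roots r₁ = -3, r₂ = -2 (distinct).
General solution: c(n) = A·(-3)^n + B·(-2)^n.
From c(0) = 4: A + B = 4.
From c(1) = 4: -3A - 2B = 4.
Solving: A = -12, B = 16.
So c(n) = 16 \left(-2\right)^{n} - 12 \left(-3\right)^{n}.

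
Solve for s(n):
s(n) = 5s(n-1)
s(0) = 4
This is a homogeneous first-order recurrence with ratio 5.
By induction s(n) = s(0) · (5)^n = 4 \cdot 5^{n}.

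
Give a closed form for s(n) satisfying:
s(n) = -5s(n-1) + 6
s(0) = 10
First-order linear non-homogeneous.
Homogeneous solution: s_h(n) = A·(-5)^n.
Try constant particular solution s_p = K: K = -5K + 6 ⇒ K = 1.
General: s(n) = A·(-5)^n + 1.
Apply s(0) = 10: A + 1 = 10 ⇒ A = 9.
So s(n) = 9 \left(-5\right)^{n} + 1.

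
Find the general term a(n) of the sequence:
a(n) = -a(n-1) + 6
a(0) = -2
First-order linear non-homogeneous.
Homogeneous solution: a_h(n) = A·(-1)^n.
Try constant particular solution a_p = K: K = -K + 6 ⇒ K = 3.
General: a(n) = A·(-1)^n + 3.
Apply a(0) = -2: A + 3 = -2 ⇒ A = -5.
So a(n) = 3 - 5 \left(-1\right)^{n}.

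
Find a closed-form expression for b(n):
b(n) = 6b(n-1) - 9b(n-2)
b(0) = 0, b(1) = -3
Characteristic equation: x² - 6x + 9 = 0, which is (x - (3))².
Repeated root r = 3.
General solution: b(n) = (A + Bn)·(3)^n.
From b(0) = 0: A = 0.
From b(1) = -3: (A + B)·(3) = -3 ⇒ B = -1.
So b(n) = \left(- n\right) \cdot (3)^n.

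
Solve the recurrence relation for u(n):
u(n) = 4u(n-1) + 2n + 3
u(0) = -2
First-order linear with linear forcing.
Homogeneous solution: u_h(n) = A·(4)^n.
Try particular u_p(n) = pn + q. Substituting:
  pn + q = 4(p(n-1) + q) + 2n + 3.
Matching the n-coefficient: p = 4p + 2 ⇒ p = - \frac{2}{3}.
Matching constants: q = -4p + 4q + 3 ⇒ q = - \frac{17}{9}.
General: u(n) = A·(4)^n - \frac{2 n}{3} - \frac{17}{9}.
Apply u(0) = -2: A - \frac{17}{9} = -2 ⇒ A = - \frac{1}{9}.
So u(n) = - \frac{4^{n}}{9} - \frac{2 n}{3} - \frac{17}{9}.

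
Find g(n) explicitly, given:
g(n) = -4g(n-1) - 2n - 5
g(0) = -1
First-order linear with linear forcing.
Homogeneous solution: g_h(n) = A·(-4)^n.
Try particular g_p(n) = pn + q. Substituting:
  pn + q = -4(p(n-1) + q) - 2n - 5.
Matching the n-coefficient: p = -4p - 2 ⇒ p = - \frac{2}{5}.
Matching constants: q = 4p - 4q - 5 ⇒ q = - \frac{33}{25}.
General: g(n) = A·(-4)^n - \frac{2 n}{5} - \frac{33}{25}.
Apply g(0) = -1: A - \frac{33}{25} = -1 ⇒ A = \frac{8}{25}.
So g(n) = \frac{8 \left(-4\right)^{n}}{25} - \frac{2 n}{5} - \frac{33}{25}.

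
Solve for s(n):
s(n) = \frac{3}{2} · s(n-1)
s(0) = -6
Pure geometric recurrence with ratio \frac{3}{2}.
By induction s(n) = s(0) · (\frac{3}{2})^n = - 6 \left(\frac{3}{2}\right)^{n}.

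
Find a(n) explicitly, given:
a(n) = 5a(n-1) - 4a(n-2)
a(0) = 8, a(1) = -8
Characteristic equation: x² - 5x + 4 = 0, which factors as (x - (1))(x - (4)) = 0.
Roots r₁ = 1, r₂ = 4 (distinct).
General solution: a(n) = A·(1)^n + B·(4)^n.
From a(0) = 8: A + B = 8.
From a(1) = -8: A + 4B = -8.
Solving: A = \frac{40}{3}, B = - \frac{16}{3}.
So a(n) = \frac{40}{3} - \frac{16 \cdot 4^{n}}{3}.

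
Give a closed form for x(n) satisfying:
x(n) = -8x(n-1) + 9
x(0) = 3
First-order linear non-homogeneous.
Homogeneous solution: x_h(n) = A·(-8)^n.
Try constant particular solution x_p = K: K = -8K + 9 ⇒ K = 1.
General: x(n) = A·(-8)^n + 1.
Apply x(0) = 3: A + 1 = 3 ⇒ A = 2.
So x(n) = 2 \left(-8\right)^{n} + 1.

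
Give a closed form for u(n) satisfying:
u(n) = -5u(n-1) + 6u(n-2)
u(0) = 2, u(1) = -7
Characteristic equation: x² + 5x - 6 = 0, which factors as (x - (1))(x - (-6)) = 0.
Roots r₁ = 1, r₂ = -6 (distinct).
General solution: u(n) = A·(1)^n + B·(-6)^n.
From u(0) = 2: A + B = 2.
From u(1) = -7: A - 6B = -7.
Solving: A = \frac{5}{7}, B = \frac{9}{7}.
So u(n) = \frac{9 \left(-6\right)^{n}}{7} + \frac{5}{7}.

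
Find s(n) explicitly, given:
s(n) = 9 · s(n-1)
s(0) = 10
Pure geometric recurrence with ratio 9.
By induction s(n) = s(0) · (9)^n = 10 \cdot 9^{n}.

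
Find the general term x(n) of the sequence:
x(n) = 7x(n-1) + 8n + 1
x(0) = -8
First-order linear with linear forcing.
Homogeneous solution: x_h(n) = A·(7)^n.
Try particular x_p(n) = pn + q. Substituting:
  pn + q = 7(p(n-1) + q) + 8n + 1.
Matching the n-coefficient: p = 7p + 8 ⇒ p = - \frac{4}{3}.
Matching constants: q = -7p + 7q + 1 ⇒ q = - \frac{31}{18}.
General: x(n) = A·(7)^n - \frac{4 n}{3} - \frac{31}{18}.
Apply x(0) = -8: A - \frac{31}{18} = -8 ⇒ A = - \frac{113}{18}.
So x(n) = - \frac{113 \cdot 7^{n}}{18} - \frac{4 n}{3} - \frac{31}{18}.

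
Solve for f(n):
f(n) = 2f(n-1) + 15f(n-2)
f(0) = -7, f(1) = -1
Characteristic equation: x² - 2x - 15 = 0, which factors as (x - (5))(x - (-3)) = 0.
Roots r₁ = 5, r₂ = -3 (distinct).
General solution: f(n) = A·(5)^n + B·(-3)^n.
From f(0) = -7: A + B = -7.
From f(1) = -1: 5A - 3B = -1.
Solving: A = - \frac{11}{4}, B = - \frac{17}{4}.
So f(n) = - \frac{17 \left(-3\right)^{n}}{4} - \frac{11 \cdot 5^{n}}{4}.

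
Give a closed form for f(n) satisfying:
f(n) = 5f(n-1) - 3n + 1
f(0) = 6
First-order linear with linear forcing.
Homogeneous solution: f_h(n) = A·(5)^n.
Try particular f_p(n) = pn + q. Substituting:
  pn + q = 5(p(n-1) + q) - 3n + 1.
Matching the n-coefficient: p = 5p - 3 ⇒ p = \frac{3}{4}.
Matching constants: q = -5p + 5q + 1 ⇒ q = \frac{11}{16}.
General: f(n) = A·(5)^n + \frac{3 n}{4} + \frac{11}{16}.
Apply f(0) = 6: A + \frac{11}{16} = 6 ⇒ A = \frac{85}{16}.
So f(n) = \frac{85 \cdot 5^{n}}{16} + \frac{3 n}{4} + \frac{11}{16}.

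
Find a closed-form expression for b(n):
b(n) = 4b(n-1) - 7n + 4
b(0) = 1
First-order linear with linear forcing.
Homogeneous solution: b_h(n) = A·(4)^n.
Try particular b_p(n) = pn + q. Substituting:
  pn + q = 4(p(n-1) + q) - 7n + 4.
Matching the n-coefficient: p = 4p - 7 ⇒ p = \frac{7}{3}.
Matching constants: q = -4p + 4q + 4 ⇒ q = \frac{16}{9}.
General: b(n) = A·(4)^n + \frac{7 n}{3} + \frac{16}{9}.
Apply b(0) = 1: A + \frac{16}{9} = 1 ⇒ A = - \frac{7}{9}.
So b(n) = - \frac{7 \cdot 4^{n}}{9} + \frac{7 n}{3} + \frac{16}{9}.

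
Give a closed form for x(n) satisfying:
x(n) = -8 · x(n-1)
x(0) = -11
Pure geometric recurrence with ratio -8.
By induction x(n) = x(0) · (-8)^n = - 11 \left(-8\right)^{n}.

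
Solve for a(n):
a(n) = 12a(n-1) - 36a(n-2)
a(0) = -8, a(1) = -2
Characteristic equation: x² - 12x + 36 = 0, which is (x - (6))².
Repeated root r = 6.
General solution: a(n) = (A + Bn)·(6)^n.
From a(0) = -8: A = -8.
From a(1) = -2: (A + B)·(6) = -2 ⇒ B = \frac{23}{3}.
So a(n) = \left(\frac{23 n}{3} - 8\right) \cdot (6)^n.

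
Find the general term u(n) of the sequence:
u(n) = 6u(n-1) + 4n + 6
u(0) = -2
First-order linear with linear forcing.
Homogeneous solution: u_h(n) = A·(6)^n.
Try particular u_p(n) = pn + q. Substituting:
  pn + q = 6(p(n-1) + q) + 4n + 6.
Matching the n-coefficient: p = 6p + 4 ⇒ p = - \frac{4}{5}.
Matching constants: q = -6p + 6q + 6 ⇒ q = - \frac{54}{25}.
General: u(n) = A·(6)^n - \frac{4 n}{5} - \frac{54}{25}.
Apply u(0) = -2: A - \frac{54}{25} = -2 ⇒ A = \frac{4}{25}.
So u(n) = \frac{4 \cdot 6^{n}}{25} - \frac{4 n}{5} - \frac{54}{25}.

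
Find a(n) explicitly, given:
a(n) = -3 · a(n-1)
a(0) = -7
Pure geometric recurrence with ratio -3.
By induction a(n) = a(0) · (-3)^n = - 7 \left(-3\right)^{n}.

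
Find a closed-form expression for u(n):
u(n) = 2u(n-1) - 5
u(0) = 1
First-order linear non-homogeneous.
Homogeneous solution: u_h(n) = A·(2)^n.
Try constant particular solution u_p = K: K = 2K - 5 ⇒ K = 5.
General: u(n) = A·(2)^n + 5.
Apply u(0) = 1: A + 5 = 1 ⇒ A = -4.
So u(n) = 5 - 4 \cdot 2^{n}.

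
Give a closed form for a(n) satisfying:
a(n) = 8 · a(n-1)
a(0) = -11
Pure geometric recurrence with ratio 8.
By induction a(n) = a(0) · (8)^n = - 11 \cdot 8^{n}.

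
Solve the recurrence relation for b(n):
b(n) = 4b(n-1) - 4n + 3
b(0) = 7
First-order linear with linear forcing.
Homogeneous solution: b_h(n) = A·(4)^n.
Try particular b_p(n) = pn + q. Substituting:
  pn + q = 4(p(n-1) + q) - 4n + 3.
Matching the n-coefficient: p = 4p - 4 ⇒ p = \frac{4}{3}.
Matching constants: q = -4p + 4q + 3 ⇒ q = \frac{7}{9}.
General: b(n) = A·(4)^n + \frac{4 n}{3} + \frac{7}{9}.
Apply b(0) = 7: A + \frac{7}{9} = 7 ⇒ A = \frac{56}{9}.
So b(n) = \frac{56 \cdot 4^{n}}{9} + \frac{4 n}{3} + \frac{7}{9}.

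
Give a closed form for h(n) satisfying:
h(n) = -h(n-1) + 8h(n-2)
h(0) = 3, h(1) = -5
Characteristic equation: x² + x - 8 = 0.
Discriminant Δ = (-1)² + 4·(8) = 33.
Roots r₁,₂ = (-1 ± √33)/2, so r₁ = - \frac{1}{2} + \frac{\sqrt{33}}{2}, r₂ = - \frac{\sqrt{33}}{2} - \frac{1}{2}.
General solution: h(n) = A·r₁^n + B·r₂^n.
From the initial conditions, A + B = 3 and r₁A + r₂B = -5.
Since r₁ - r₂ = √33: A = (-5 - (3)r₂)/√33 = \frac{3}{2} - \frac{7 \sqrt{33}}{66}, and B = 3 - A = \frac{7 \sqrt{33}}{66} + \frac{3}{2}.
So h(n) = \left(\frac{3}{2} - \frac{7 \sqrt{33}}{66}\right)\left(- \frac{1}{2} + \frac{\sqrt{33}}{2}\right)^n + \left(\frac{7 \sqrt{33}}{66} + \frac{3}{2}\right)\left(- \frac{\sqrt{33}}{2} - \frac{1}{2}\right)^n.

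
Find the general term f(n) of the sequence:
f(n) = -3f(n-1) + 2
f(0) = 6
First-order linear non-homogeneous.
Homogeneous solution: f_h(n) = A·(-3)^n.
Try constant particular solution f_p = K: K = -3K + 2 ⇒ K = \frac{1}{2}.
General: f(n) = A·(-3)^n + \frac{1}{2}.
Apply f(0) = 6: A + \frac{1}{2} = 6 ⇒ A = \frac{11}{2}.
So f(n) = \frac{11 \left(-3\right)^{n}}{2} + \frac{1}{2}.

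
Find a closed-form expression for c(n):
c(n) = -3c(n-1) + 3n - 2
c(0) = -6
First-order linear with linear forcing.
Homogeneous solution: c_h(n) = A·(-3)^n.
Try particular c_p(n) = pn + q. Substituting:
  pn + q = -3(p(n-1) + q) + 3n - 2.
Matching the n-coefficient: p = -3p + 3 ⇒ p = \frac{3}{4}.
Matching constants: q = 3p - 3q - 2 ⇒ q = \frac{1}{16}.
General: c(n) = A·(-3)^n + \frac{3 n}{4} + \frac{1}{16}.
Apply c(0) = -6: A + \frac{1}{16} = -6 ⇒ A = - \frac{97}{16}.
So c(n) = - \frac{97 \left(-3\right)^{n}}{16} + \frac{3 n}{4} + \frac{1}{16}.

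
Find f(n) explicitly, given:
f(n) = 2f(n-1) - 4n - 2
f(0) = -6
First-order linear with linear forcing.
Homogeneous solution: f_h(n) = A·(2)^n.
Try particular f_p(n) = pn + q. Substituting:
  pn + q = 2(p(n-1) + q) - 4n - 2.
Matching the n-coefficient: p = 2p - 4 ⇒ p = 4.
Matching constants: q = -2p + 2q - 2 ⇒ q = 10.
General: f(n) = A·(2)^n + 4 n + 10.
Apply f(0) = -6: A + 10 = -6 ⇒ A = -16.
So f(n) = - 16 \cdot 2^{n} + 4 n + 10.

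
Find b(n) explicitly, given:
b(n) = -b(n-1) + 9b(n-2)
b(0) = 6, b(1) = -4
Characteristic equation: x² + x - 9 = 0.
Discriminant Δ = (-1)² + 4·(9) = 37.
Roots r₁,₂ = (-1 ± √37)/2, so r₁ = - \frac{1}{2} + \frac{\sqrt{37}}{2}, r₂ = - \frac{\sqrt{37}}{2} - \frac{1}{2}.
General solution: b(n) = A·r₁^n + B·r₂^n.
From the initial conditions, A + B = 6 and r₁A + r₂B = -4.
Since r₁ - r₂ = √37: A = (-4 - (6)r₂)/√37 = 3 - \frac{\sqrt{37}}{37}, and B = 6 - A = \frac{\sqrt{37}}{37} + 3.
So b(n) = \left(3 - \frac{\sqrt{37}}{37}\right)\left(- \frac{1}{2} + \frac{\sqrt{37}}{2}\right)^n + \left(\frac{\sqrt{37}}{37} + 3\right)\left(- \frac{\sqrt{37}}{2} - \frac{1}{2}\right)^n.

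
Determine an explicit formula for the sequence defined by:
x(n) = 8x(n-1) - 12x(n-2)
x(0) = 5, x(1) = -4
Characteristic equation: x² - 8x + 12 = 0, which factors as (x - (6))(x - (2)) = 0.
Roots r₁ = 6, r₂ = 2 (distinct).
General solution: x(n) = A·(6)^n + B·(2)^n.
From x(0) = 5: A + B = 5.
From x(1) = -4: 6A + 2B = -4.
Solving: A = - \frac{7}{2}, B = \frac{17}{2}.
So x(n) = \frac{17 \cdot 2^{n}}{2} - \frac{7 \cdot 6^{n}}{2}.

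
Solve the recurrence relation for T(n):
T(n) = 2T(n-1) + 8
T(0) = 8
First-order linear non-homogeneous.
Homogeneous solution: T_h(n) = A·(2)^n.
Try constant particular solution T_p = K: K = 2K + 8 ⇒ K = -8.
General: T(n) = A·(2)^n - 8.
Apply T(0) = 8: A - 8 = 8 ⇒ A = 16.
So T(n) = 16 \cdot 2^{n} - 8.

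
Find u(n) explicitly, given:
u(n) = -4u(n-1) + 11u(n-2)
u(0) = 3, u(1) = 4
Characteristic equation: x² + 4x - 11 = 0.
Discriminant Δ = (-4)² + 4·(11) = 60.
Roots r₁,₂ = (-4 ± √60)/2, so r₁ = -2 + \sqrt{15}, r₂ = - \sqrt{15} - 2.
General solution: u(n) = A·r₁^n + B·r₂^n.
From the initial conditions, A + B = 3 and r₁A + r₂B = 4.
Since r₁ - r₂ = √60: A = (4 - (3)r₂)/√60 = \frac{\sqrt{15}}{3} + \frac{3}{2}, and B = 3 - A = \frac{3}{2} - \frac{\sqrt{15}}{3}.
So u(n) = \left(\frac{\sqrt{15}}{3} + \frac{3}{2}\right)\left(-2 + \sqrt{15}\right)^n + \left(\frac{3}{2} - \frac{\sqrt{15}}{3}\right)\left(- \sqrt{15} - 2\right)^n.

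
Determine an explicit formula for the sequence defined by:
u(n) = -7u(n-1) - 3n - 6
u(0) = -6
First-order linear with linear forcing.
Homogeneous solution: u_h(n) = A·(-7)^n.
Try particular u_p(n) = pn + q. Substituting:
  pn + q = -7(p(n-1) + q) - 3n - 6.
Matching the n-coefficient: p = -7p - 3 ⇒ p = - \frac{3}{8}.
Matching constants: q = 7p - 7q - 6 ⇒ q = - \frac{69}{64}.
General: u(n) = A·(-7)^n - \frac{3 n}{8} - \frac{69}{64}.
Apply u(0) = -6: A - \frac{69}{64} = -6 ⇒ A = - \frac{315}{64}.
So u(n) = - \frac{315 \left(-7\right)^{n}}{64} - \frac{3 n}{8} - \frac{69}{64}.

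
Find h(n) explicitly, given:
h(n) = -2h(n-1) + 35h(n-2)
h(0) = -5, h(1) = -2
Characteristic equation: x² + 2x - 35 = 0, which factors as (x - (-7))(x - (5)) = 0.
Roots r₁ = -7, r₂ = 5 (distinct).
General solution: h(n) = A·(-7)^n + B·(5)^n.
From h(0) = -5: A + B = -5.
From h(1) = -2: -7A + 5B = -2.
Solving: A = - \frac{23}{12}, B = - \frac{37}{12}.
So h(n) = - \frac{23 \left(-7\right)^{n}}{12} - \frac{37 \cdot 5^{n}}{12}.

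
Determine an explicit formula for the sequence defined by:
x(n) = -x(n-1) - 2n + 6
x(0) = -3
First-order linear with linear forcing.
Homogeneous solution: x_h(n) = A·(-1)^n.
Try particular x_p(n) = pn + q. Substituting:
  pn + q = -(p(n-1) + q) - 2n + 6.
Matching the n-coefficient: p = -p - 2 ⇒ p = -1.
Matching constants: q = p - q + 6 ⇒ q = \frac{5}{2}.
General: x(n) = A·(-1)^n - n + \frac{5}{2}.
Apply x(0) = -3: A + \frac{5}{2} = -3 ⇒ A = - \frac{11}{2}.
So x(n) = - \frac{11 \left(-1\right)^{n}}{2} - n + \frac{5}{2}.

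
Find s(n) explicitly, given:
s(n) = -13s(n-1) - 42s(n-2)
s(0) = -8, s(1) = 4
Characteristic equation: x² + 13x + 42 = 0, which factors as (x - (-7))(x - (-6)) = 0.
Roots r₁ = -7, r₂ = -6 (distinct).
General solution: s(n) = A·(-7)^n + B·(-6)^n.
From s(0) = -8: A + B = -8.
From s(1) = 4: -7A - 6B = 4.
Solving: A = 44, B = -52.
So s(n) = - 52 \left(-6\right)^{n} + 44 \left(-7\right)^{n}.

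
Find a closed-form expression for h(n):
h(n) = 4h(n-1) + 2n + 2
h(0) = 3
First-order linear with linear forcing.
Homogeneous solution: h_h(n) = A·(4)^n.
Try particular h_p(n) = pn + q. Substituting:
  pn + q = 4(p(n-1) + q) + 2n + 2.
Matching the n-coefficient: p = 4p + 2 ⇒ p = - \frac{2}{3}.
Matching constants: q = -4p + 4q + 2 ⇒ q = - \frac{14}{9}.
General: h(n) = A·(4)^n - \frac{2 n}{3} - \frac{14}{9}.
Apply h(0) = 3: A - \frac{14}{9} = 3 ⇒ A = \frac{41}{9}.
So h(n) = \frac{41 \cdot 4^{n}}{9} - \frac{2 n}{3} - \frac{14}{9}.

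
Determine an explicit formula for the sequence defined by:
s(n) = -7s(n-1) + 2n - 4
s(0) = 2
First-order linear with linear forcing.
Homogeneous solution: s_h(n) = A·(-7)^n.
Try particular s_p(n) = pn + q. Substituting:
  pn + q = -7(p(n-1) + q) + 2n - 4.
Matching the n-coefficient: p = -7p + 2 ⇒ p = \frac{1}{4}.
Matching constants: q = 7p - 7q - 4 ⇒ q = - \frac{9}{32}.
General: s(n) = A·(-7)^n + \frac{n}{4} - \frac{9}{32}.
Apply s(0) = 2: A - \frac{9}{32} = 2 ⇒ A = \frac{73}{32}.
So s(n) = \frac{73 \left(-7\right)^{n}}{32} + \frac{n}{4} - \frac{9}{32}.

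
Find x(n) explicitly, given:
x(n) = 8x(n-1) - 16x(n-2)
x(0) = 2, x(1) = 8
Characteristic equation: x² - 8x + 16 = 0, which is (x - (4))².
Repeated root r = 4.
General solution: x(n) = (A + Bn)·(4)^n.
From x(0) = 2: A = 2.
From x(1) = 8: (A + B)·(4) = 8 ⇒ B = 0.
So x(n) = \left(2\right) \cdot (4)^n.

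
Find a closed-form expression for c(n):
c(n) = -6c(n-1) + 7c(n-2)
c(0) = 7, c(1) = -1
Characteristic equation: x² + 6x - 7 = 0, which factors as (x - (1))(x - (-7)) = 0.
Roots r₁ = 1, r₂ = -7 (distinct).
General solution: c(n) = A·(1)^n + B·(-7)^n.
From c(0) = 7: A + B = 7.
From c(1) = -1: A - 7B = -1.
Solving: A = 6, B = 1.
So c(n) = \left(-7\right)^{n} + 6.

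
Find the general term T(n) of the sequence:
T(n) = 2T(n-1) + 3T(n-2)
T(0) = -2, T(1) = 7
Characteristic equation: x² - 2x - 3 = 0, which factors as (x - (3))(x - (-1)) = 0.
Roots r₁ = 3, r₂ = -1 (distinct).
General solution: T(n) = A·(3)^n + B·(-1)^n.
From T(0) = -2: A + B = -2.
From T(1) = 7: 3A - B = 7.
Solving: A = \frac{5}{4}, B = - \frac{13}{4}.
So T(n) = - \frac{13 \left(-1\right)^{n}}{4} + \frac{5 \cdot 3^{n}}{4}.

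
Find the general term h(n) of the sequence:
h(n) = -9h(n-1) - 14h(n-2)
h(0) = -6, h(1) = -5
Characteristic equation: x² + 9x + 14 = 0, which factors as (x - (-7))(x - (-2)) = 0.
Roots r₁ = -7, r₂ = -2 (distinct).
General solution: h(n) = A·(-7)^n + B·(-2)^n.
From h(0) = -6: A + B = -6.
From h(1) = -5: -7A - 2B = -5.
Solving: A = \frac{17}{5}, B = - \frac{47}{5}.
So h(n) = - \frac{47 \left(-2\right)^{n}}{5} + \frac{17 \left(-7\right)^{n}}{5}.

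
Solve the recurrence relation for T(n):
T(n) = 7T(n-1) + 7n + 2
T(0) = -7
First-order linear with linear forcing.
Homogeneous solution: T_h(n) = A·(7)^n.
Try particular T_p(n) = pn + q. Substituting:
  pn + q = 7(p(n-1) + q) + 7n + 2.
Matching the n-coefficient: p = 7p + 7 ⇒ p = - \frac{7}{6}.
Matching constants: q = -7p + 7q + 2 ⇒ q = - \frac{61}{36}.
General: T(n) = A·(7)^n - \frac{7 n}{6} - \frac{61}{36}.
Apply T(0) = -7: A - \frac{61}{36} = -7 ⇒ A = - \frac{191}{36}.
So T(n) = - \frac{191 \cdot 7^{n}}{36} - \frac{7 n}{6} - \frac{61}{36}.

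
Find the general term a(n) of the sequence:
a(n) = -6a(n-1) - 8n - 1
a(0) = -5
First-order linear with linear forcing.
Homogeneous solution: a_h(n) = A·(-6)^n.
Try particular a_p(n) = pn + q. Substituting:
  pn + q = -6(p(n-1) + q) - 8n - 1.
Matching the n-coefficient: p = -6p - 8 ⇒ p = - \frac{8}{7}.
Matching constants: q = 6p - 6q - 1 ⇒ q = - \frac{55}{49}.
General: a(n) = A·(-6)^n - \frac{8 n}{7} - \frac{55}{49}.
Apply a(0) = -5: A - \frac{55}{49} = -5 ⇒ A = - \frac{190}{49}.
So a(n) = - \frac{190 \left(-6\right)^{n}}{49} - \frac{8 n}{7} - \frac{55}{49}.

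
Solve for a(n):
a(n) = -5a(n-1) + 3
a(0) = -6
First-order linear non-homogeneous.
Homogeneous solution: a_h(n) = A·(-5)^n.
Try constant particular solution a_p = K: K = -5K + 3 ⇒ K = \frac{1}{2}.
General: a(n) = A·(-5)^n + \frac{1}{2}.
Apply a(0) = -6: A + \frac{1}{2} = -6 ⇒ A = - \frac{13}{2}.
So a(n) = \frac{1}{2} - \frac{13 \left(-5\right)^{n}}{2}.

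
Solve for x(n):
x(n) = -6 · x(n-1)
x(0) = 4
Pure geometric recurrence with ratio -6.
By induction x(n) = x(0) · (-6)^n = 4 \left(-6\right)^{n}.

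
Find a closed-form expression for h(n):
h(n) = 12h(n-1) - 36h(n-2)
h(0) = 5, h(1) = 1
Characteristic equation: x² - 12x + 36 = 0, which is (x - (6))².
Repeated root r = 6.
General solution: h(n) = (A + Bn)·(6)^n.
From h(0) = 5: A = 5.
From h(1) = 1: (A + B)·(6) = 1 ⇒ B = - \frac{29}{6}.
So h(n) = \left(5 - \frac{29 n}{6}\right) \cdot (6)^n.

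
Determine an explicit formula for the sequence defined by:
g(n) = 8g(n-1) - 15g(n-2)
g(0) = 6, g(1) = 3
Characteristic equation: x² - 8x + 15 = 0, which factors as (x - (5))(x - (3)) = 0.
Roots r₁ = 5, r₂ = 3 (distinct).
General solution: g(n) = A·(5)^n + B·(3)^n.
From g(0) = 6: A + B = 6.
From g(1) = 3: 5A + 3B = 3.
Solving: A = - \frac{15}{2}, B = \frac{27}{2}.
So g(n) = \frac{27 \cdot 3^{n}}{2} - \frac{15 \cdot 5^{n}}{2}.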